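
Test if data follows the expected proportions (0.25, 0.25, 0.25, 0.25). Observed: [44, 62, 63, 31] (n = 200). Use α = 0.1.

Expected: [50.0, 50.0, 50.0, 50.0]. χ² = 14.2. df = 3, critical = 6.251. Reject H₀.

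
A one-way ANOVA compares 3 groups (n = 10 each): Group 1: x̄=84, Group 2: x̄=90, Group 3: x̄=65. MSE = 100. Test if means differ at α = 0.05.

Grand mean = 79.67. SS_between = 3406.67, MS_between = 1703.33. F = 17.033, F_crit ≈ 3.354. Reject H₀.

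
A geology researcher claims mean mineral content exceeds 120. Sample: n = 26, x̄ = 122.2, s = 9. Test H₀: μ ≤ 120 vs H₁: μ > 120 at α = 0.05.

t = (122.2 - 120)/(9/√26) = 1.246, df = 25. Critical t = 1.708. Fail to reject H₀.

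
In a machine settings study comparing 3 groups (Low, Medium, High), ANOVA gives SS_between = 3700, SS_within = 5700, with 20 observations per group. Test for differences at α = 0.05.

df_between = 2, df_within = 57. F = MS_between/MS_within = 1850.0/100.0 = 18.5. F_crit ≈ 3.159. Reject H₀. At least one mean differs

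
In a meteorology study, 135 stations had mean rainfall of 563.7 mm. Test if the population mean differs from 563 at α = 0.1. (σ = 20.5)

z = (x̄ - μ₀)/(σ/√n) = (563.7 - 563)/(20.5/√135) = 0.397. Critical value: ±1.645. Since |0.397| ≤ 1.645, Fail to reject H₀.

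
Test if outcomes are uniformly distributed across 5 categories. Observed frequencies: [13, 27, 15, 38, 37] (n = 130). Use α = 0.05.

Expected = 26 each. χ² = Σ(O-E)²/E = 21.385. df = 4, critical value = 9.488. Reject H₀.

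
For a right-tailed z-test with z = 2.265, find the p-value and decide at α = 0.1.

p = P(Z > 2.265) = 1 - Φ(2.265) ≈ 0.0118. Since p < 0.1, reject H₀ (significant) at α = 0.1.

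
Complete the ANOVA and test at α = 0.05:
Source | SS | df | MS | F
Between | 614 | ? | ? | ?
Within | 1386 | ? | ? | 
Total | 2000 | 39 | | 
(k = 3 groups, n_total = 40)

df_between = 2, df_within = 37. MS_between = 307.0, MS_within = 37.46. F = 8.196, F_crit ≈ 3.252. Reject H₀.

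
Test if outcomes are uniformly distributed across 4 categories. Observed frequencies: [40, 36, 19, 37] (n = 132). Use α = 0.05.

Expected = 33 each. χ² = Σ(O-E)²/E = 8.182. df = 3, critical value = 7.815. Reject H₀.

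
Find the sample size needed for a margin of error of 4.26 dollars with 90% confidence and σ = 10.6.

n = (z*σ/E)² = (1.645×10.6/4.26)² = 16.8 → n = 17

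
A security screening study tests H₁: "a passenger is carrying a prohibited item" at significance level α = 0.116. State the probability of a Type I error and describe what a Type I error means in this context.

P(Type I error) = α = 0.116. A Type I error is rejecting H₀ when H₀ is actually true (false positive) — here, concluding that a passenger is carrying a prohibited item when in fact this is not the case. Consequence: detaining an innocent passenger — delay and inconvenience.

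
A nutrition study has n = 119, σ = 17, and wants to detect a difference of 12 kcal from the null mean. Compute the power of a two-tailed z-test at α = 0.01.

SE = σ/√n = 17/√119 = 1.558. Non-centrality λ = d/SE = 12/1.558 = 7.7. Power ≈ Φ(λ - z_{α/2}) = Φ(7.7 - 2.576) = Φ(5.124) = 1.0.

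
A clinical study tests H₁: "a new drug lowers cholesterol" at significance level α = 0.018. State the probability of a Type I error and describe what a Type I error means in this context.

P(Type I error) = α = 0.018. A Type I error is rejecting H₀ when H₀ is actually true (false positive) — here, concluding that a new drug lowers cholesterol when in fact this is not the case. Consequence: approving an ineffective drug — patients take a useless medication and may skip effective alternatives.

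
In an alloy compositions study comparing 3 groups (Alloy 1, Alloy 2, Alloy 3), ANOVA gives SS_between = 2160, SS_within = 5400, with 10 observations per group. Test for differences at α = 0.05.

df_between = 2, df_within = 27. F = MS_between/MS_within = 1080.0/200.0 = 5.4. F_crit ≈ 3.354. Reject H₀. At least one mean differs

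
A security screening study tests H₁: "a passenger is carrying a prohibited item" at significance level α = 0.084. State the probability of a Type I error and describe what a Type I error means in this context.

P(Type I error) = α = 0.084. A Type I error is rejecting H₀ when H₀ is actually true (false positive) — here, concluding that a passenger is carrying a prohibited item when in fact this is not the case. Consequence: detaining an innocent passenger — delay and inconvenience.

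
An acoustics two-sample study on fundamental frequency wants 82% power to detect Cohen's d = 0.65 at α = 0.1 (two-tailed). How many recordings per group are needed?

z_{α/2} = 1.645, z_β = Φ⁻¹(0.82) = 0.915. For medium effect (d = 0.65): n per group = 2(z_{α/2} + z_β)²/d² = 2(1.645 + 0.915)²/0.65² = 31.02 → 32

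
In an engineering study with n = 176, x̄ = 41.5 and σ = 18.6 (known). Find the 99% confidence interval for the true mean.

CI = x̄ ± z*(σ/√n) = 41.5 ± 2.576(18.6/√176) = 41.5 ± 3.61 = (37.89, 45.11)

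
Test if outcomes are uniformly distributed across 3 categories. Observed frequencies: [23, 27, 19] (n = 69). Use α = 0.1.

Expected = 23 each. χ² = Σ(O-E)²/E = 1.391. df = 2, critical value = 4.605. Fail to reject H₀.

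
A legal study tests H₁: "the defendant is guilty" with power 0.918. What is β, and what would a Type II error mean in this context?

β = 1 - power = 1 - 0.918 = 0.082. A Type II error is failing to reject H₀ when H₀ is false (false negative) — here, failing to conclude that the defendant is guilty when in fact it is true. Consequence: acquitting a guilty person.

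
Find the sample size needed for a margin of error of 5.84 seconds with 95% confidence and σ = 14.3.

n = (z*σ/E)² = (1.96×14.3/5.84)² = 23.03 → n = 24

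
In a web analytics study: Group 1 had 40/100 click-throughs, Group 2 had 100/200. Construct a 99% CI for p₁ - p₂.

p̂₁ = 0.4, p̂₂ = 0.5. Difference = -0.1. CI = (-0.256, 0.056)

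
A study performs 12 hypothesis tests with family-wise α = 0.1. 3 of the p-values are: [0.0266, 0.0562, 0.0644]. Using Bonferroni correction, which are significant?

Bonferroni α = 0.1/12 = 0.00833. None of the given p-values are significant.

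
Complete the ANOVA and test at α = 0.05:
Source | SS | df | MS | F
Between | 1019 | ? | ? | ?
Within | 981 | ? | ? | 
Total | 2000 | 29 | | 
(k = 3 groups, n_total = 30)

df_between = 2, df_within = 27. MS_between = 509.5, MS_within = 36.33. F = 14.023, F_crit ≈ 3.354. Reject H₀.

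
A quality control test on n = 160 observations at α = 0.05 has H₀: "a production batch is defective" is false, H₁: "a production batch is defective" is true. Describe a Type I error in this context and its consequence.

Type I error: rejecting H₀ when it is true — concluding that a production batch is defective when in fact it is not. Consequence: scrapping a good batch — wasted material and cost for no reason.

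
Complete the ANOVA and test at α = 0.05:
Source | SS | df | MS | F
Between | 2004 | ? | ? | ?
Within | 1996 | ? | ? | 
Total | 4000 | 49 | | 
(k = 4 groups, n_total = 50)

df_between = 3, df_within = 46. MS_between = 668.0, MS_within = 43.39. F = 15.395, F_crit ≈ 2.807. Reject H₀.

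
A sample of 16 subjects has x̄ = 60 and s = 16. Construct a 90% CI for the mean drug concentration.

CI = x̄ ± t*(s/√n) = 60 ± 1.753(16/√16) = (52.99, 67.01)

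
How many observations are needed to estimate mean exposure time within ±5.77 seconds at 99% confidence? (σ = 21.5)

n = (z*σ/E)² = (2.576×21.5/5.77)² = 92.1 → n = 93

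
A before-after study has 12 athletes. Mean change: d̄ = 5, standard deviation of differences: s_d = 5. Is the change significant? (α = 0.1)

t = d̄/(s_d/√n) = 5/(5/√12) = 3.464. df = 11, critical t = ±1.796. Reject H₀.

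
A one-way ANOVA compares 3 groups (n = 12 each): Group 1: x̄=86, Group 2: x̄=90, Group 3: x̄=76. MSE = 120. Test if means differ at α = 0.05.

Grand mean = 84.0. SS_between = 1248.0, MS_between = 624.0. F = 5.2, F_crit ≈ 3.285. Reject H₀.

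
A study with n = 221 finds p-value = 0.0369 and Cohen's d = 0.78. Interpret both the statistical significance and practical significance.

Statistically significant (p = 0.0369 < 0.05). Cohen's d = 0.78 indicates a medium effect size. Both statistical and practical significance should be considered.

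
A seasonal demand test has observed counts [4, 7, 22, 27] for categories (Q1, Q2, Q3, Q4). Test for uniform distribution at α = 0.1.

Expected = 15 each. χ² = Σ(O-E)²/E = 25.2. df = 3, critical value = 6.251. Reject H₀.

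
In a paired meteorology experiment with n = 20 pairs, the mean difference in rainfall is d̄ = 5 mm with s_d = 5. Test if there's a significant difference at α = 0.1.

t = d̄/(s_d/√n) = 5/(5/√20) = 4.472. df = 19, critical t = ±1.729. Reject H₀.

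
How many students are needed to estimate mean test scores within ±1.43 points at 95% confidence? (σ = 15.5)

n = (z*σ/E)² = (1.96×15.5/1.43)² = 451.3 → n = 452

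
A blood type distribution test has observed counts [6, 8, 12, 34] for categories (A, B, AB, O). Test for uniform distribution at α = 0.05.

Expected = 15 each. χ² = Σ(O-E)²/E = 33.333. df = 3, critical value = 7.815. Reject H₀.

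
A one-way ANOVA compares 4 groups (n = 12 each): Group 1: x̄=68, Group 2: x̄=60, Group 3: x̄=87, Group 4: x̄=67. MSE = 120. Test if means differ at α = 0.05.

Grand mean = 70.5. SS_between = 4812.0, MS_between = 1604.0. F = 13.367, F_crit ≈ 2.816. Reject H₀.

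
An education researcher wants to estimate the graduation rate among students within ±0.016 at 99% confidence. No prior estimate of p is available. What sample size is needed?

Conservative approach: use p = 0.5 (maximizes p(1-p) = 0.25). n = z²(0.25)/E² = 2.576²×0.25/0.016² = 6480.3 → n = 6481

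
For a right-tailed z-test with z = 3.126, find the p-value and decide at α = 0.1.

p = P(Z > 3.126) = 1 - Φ(3.126) ≈ 0.0009. Since p < 0.1, reject H₀ (significant) at α = 0.1.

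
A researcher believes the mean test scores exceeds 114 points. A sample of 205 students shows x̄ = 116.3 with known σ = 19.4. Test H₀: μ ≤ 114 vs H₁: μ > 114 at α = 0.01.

z = 1.697. Critical value: 2.33. Fail to reject H₀.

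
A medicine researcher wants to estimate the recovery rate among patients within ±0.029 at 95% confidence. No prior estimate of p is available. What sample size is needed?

Conservative approach: use p = 0.5 (maximizes p(1-p) = 0.25). n = z²(0.25)/E² = 1.96²×0.25/0.029² = 1142.0 → n = 1142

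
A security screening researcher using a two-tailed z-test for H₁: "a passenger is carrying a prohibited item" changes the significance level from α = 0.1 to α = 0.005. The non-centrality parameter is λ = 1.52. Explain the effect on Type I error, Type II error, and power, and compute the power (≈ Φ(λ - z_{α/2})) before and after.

Decreasing α from 0.1 to 0.005:
• Type I error rate decreases (α is the Type I rate by definition).
• Critical value moves from z_{α/2} = 1.645 to 2.807, so power = Φ(λ - z_{α/2}) goes from Φ(1.52 - 1.645) = 0.45 to Φ(1.52 - 2.807) = 0.099.
• Type II error rate β = 1 - power therefore increases (0.55 → 0.901).
Appropriate when false positives are costly — here, detaining an innocent passenger — delay and inconvenience.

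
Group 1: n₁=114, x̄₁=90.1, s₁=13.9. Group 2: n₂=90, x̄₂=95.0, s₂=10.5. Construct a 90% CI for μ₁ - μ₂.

Difference = -4.9. SE = √(13.9²/114 + 10.5²/90) = 1.709. CI = (-7.71, -2.09)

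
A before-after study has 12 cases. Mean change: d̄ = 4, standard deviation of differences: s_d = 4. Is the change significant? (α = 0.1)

t = d̄/(s_d/√n) = 4/(4/√12) = 3.464. df = 11, critical t = ±1.796. Reject H₀.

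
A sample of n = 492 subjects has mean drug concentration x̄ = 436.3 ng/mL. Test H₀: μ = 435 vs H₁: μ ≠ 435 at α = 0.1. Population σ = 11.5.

z = (x̄ - μ₀)/(σ/√n) = (436.3 - 435)/(11.5/√492) = 2.507. Critical value: ±1.645. Since |2.507| > 1.645, Reject H₀.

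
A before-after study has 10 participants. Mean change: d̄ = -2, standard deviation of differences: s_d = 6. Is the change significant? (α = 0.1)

t = d̄/(s_d/√n) = -2/(6/√10) = -1.054. df = 9, critical t = ±1.833. Fail to reject H₀.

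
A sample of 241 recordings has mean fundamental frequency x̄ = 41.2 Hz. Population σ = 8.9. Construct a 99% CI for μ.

CI = x̄ ± z*(σ/√n) = 41.2 ± 2.576(8.9/√241) = 41.2 ± 1.48 = (39.72, 42.68)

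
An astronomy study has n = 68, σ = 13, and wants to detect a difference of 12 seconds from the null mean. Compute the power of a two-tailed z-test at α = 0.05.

SE = σ/√n = 13/√68 = 1.576. Non-centrality λ = d/SE = 12/1.576 = 7.612. Power ≈ Φ(λ - z_{α/2}) = Φ(7.612 - 1.96) = Φ(5.652) = 1.0.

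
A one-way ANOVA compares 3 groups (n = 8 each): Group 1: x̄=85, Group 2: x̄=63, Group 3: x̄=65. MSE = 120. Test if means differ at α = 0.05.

Grand mean = 71.0. SS_between = 2368.0, MS_between = 1184.0. F = 9.867, F_crit ≈ 3.467. Reject H₀.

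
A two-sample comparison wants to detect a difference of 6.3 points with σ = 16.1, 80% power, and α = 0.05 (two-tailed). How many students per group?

n per group = 2(z_α/2 + z_β)²σ²/d² = 2×(1.96 + 0.84)²×16.1²/6.3² = 102.4 → n = 103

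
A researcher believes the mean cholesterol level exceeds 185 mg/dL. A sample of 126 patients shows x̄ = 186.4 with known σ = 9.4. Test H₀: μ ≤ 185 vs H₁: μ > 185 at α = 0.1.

z = 1.672. Critical value: 1.28. Reject H₀.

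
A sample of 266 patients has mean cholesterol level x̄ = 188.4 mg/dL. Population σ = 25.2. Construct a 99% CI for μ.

CI = x̄ ± z*(σ/√n) = 188.4 ± 2.576(25.2/√266) = 188.4 ± 3.98 = (184.42, 192.38)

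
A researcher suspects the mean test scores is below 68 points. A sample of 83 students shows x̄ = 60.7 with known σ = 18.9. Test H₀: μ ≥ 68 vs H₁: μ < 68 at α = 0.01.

z = -3.519. Critical value: -2.33. Reject H₀.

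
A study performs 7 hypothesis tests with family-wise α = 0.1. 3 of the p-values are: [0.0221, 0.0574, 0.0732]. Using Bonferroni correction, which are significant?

Bonferroni α = 0.1/7 = 0.01429. None of the given p-values are significant.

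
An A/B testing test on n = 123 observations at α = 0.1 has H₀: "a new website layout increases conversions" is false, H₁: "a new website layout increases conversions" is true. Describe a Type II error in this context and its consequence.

Type II error: failing to reject H₀ when it is false — concluding that a new website layout increases conversions is not supported when in fact it is. Consequence: discarding a layout that would have improved conversions — lost revenue.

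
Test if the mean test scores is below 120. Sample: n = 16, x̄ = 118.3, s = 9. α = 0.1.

t = (118.3 - 120)/(9/√16) = -0.756, df = 15. Critical t = -1.341. Fail to reject H₀.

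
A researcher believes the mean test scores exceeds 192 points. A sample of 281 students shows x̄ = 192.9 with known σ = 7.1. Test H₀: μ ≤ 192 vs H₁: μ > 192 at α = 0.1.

z = 2.125. Critical value: 1.28. Reject H₀.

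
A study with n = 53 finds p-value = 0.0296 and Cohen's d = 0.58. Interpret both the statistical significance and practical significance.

Statistically significant (p = 0.0296 < 0.05). Cohen's d = 0.58 indicates a medium effect size. Both statistical and practical significance should be considered.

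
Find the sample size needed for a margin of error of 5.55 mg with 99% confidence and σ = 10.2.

n = (z*σ/E)² = (2.576×10.2/5.55)² = 22.4 → n = 23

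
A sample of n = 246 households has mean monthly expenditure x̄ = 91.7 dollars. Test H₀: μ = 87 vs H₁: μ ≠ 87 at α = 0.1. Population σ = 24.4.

z = (x̄ - μ₀)/(σ/√n) = (91.7 - 87)/(24.4/√246) = 3.021. Critical value: ±1.645. Since |3.021| > 1.645, Reject H₀.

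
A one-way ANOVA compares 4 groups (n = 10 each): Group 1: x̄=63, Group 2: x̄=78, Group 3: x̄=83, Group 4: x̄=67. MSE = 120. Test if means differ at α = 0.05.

Grand mean = 72.75. SS_between = 2607.5, MS_between = 869.17. F = 7.243, F_crit ≈ 2.866. Reject H₀.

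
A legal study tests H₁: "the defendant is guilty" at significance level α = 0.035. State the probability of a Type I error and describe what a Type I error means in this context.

P(Type I error) = α = 0.035. A Type I error is rejecting H₀ when H₀ is actually true (false positive) — here, concluding that the defendant is guilty when in fact this is not the case. Consequence: convicting an innocent person.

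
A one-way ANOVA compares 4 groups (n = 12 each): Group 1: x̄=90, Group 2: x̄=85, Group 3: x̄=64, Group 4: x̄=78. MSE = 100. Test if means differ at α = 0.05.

Grand mean = 79.25. SS_between = 4593.0, MS_between = 1531.0. F = 15.31, F_crit ≈ 2.816. Reject H₀.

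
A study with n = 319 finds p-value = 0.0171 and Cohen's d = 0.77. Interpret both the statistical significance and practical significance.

Statistically significant (p = 0.0171 < 0.05). Cohen's d = 0.77 indicates a medium effect size. Both statistical and practical significance should be considered.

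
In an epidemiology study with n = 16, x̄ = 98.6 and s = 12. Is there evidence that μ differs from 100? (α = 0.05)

t = (x̄ - μ₀)/(s/√n) = (98.6 - 100)/(12/√16) = -0.467. df = 15, critical t = ±2.131. Fail to reject H₀.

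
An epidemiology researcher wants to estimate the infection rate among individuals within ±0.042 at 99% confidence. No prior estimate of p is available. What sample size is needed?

Conservative approach: use p = 0.5 (maximizes p(1-p) = 0.25). n = z²(0.25)/E² = 2.576²×0.25/0.042² = 940.4 → n = 941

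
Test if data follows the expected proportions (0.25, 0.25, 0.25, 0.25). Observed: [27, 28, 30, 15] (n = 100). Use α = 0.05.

Expected: [25.0, 25.0, 25.0, 25.0]. χ² = 5.52. df = 3, critical = 7.815. Fail to reject H₀.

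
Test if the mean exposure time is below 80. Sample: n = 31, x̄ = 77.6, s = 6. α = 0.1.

t = (77.6 - 80)/(6/√31) = -2.227, df = 30. Critical t = -1.31. Reject H₀.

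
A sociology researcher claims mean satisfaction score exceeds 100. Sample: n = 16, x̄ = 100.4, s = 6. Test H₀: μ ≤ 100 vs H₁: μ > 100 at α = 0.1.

t = (100.4 - 100)/(6/√16) = 0.267, df = 15. Critical t = 1.341. Fail to reject H₀.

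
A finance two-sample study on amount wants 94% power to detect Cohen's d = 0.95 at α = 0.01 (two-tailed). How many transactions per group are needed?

z_{α/2} = 2.576, z_β = Φ⁻¹(0.94) = 1.555. For large effect (d = 0.95): n per group = 2(z_{α/2} + z_β)²/d² = 2(2.576 + 1.555)²/0.95² = 37.8 → 38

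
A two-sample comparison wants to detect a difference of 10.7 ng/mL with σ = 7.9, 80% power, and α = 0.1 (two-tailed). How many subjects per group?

n per group = 2(z_α/2 + z_β)²σ²/d² = 2×(1.645 + 0.84)²×7.9²/10.7² = 6.7 → n = 7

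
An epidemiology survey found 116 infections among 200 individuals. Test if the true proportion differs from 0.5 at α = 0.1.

p̂ = 0.58, p₀ = 0.5. z = (p̂ - p₀)/√(p₀(1-p₀)/n) = 2.263. Critical: ±1.645. Reject H₀.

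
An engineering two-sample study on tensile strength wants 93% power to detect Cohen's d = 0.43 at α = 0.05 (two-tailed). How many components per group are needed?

z_{α/2} = 1.96, z_β = Φ⁻¹(0.93) = 1.476. For small effect (d = 0.43): n per group = 2(z_{α/2} + z_β)²/d² = 2(1.96 + 1.476)²/0.43² = 127.7 → 128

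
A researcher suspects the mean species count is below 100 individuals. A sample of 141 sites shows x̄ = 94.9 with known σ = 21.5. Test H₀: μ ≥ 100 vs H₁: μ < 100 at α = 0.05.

z = -2.817. Critical value: -1.645. Reject H₀.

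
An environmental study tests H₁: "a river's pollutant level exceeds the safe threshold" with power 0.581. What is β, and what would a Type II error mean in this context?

β = 1 - power = 1 - 0.581 = 0.419. A Type II error is failing to reject H₀ when H₀ is false (false negative) — here, failing to conclude that a river's pollutant level exceeds the safe threshold when in fact it is true. Consequence: allowing unsafe pollution to continue.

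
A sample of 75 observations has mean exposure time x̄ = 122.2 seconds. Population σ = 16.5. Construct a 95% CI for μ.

CI = x̄ ± z*(σ/√n) = 122.2 ± 1.96(16.5/√75) = 122.2 ± 3.73 = (118.47, 125.93)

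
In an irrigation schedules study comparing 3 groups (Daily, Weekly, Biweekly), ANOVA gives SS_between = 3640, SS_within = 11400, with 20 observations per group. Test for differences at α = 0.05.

df_between = 2, df_within = 57. F = MS_between/MS_within = 1820.0/200.0 = 9.1. F_crit ≈ 3.159. Reject H₀. At least one mean differs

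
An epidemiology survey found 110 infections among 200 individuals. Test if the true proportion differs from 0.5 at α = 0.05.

p̂ = 0.55, p₀ = 0.5. z = (p̂ - p₀)/√(p₀(1-p₀)/n) = 1.414. Critical: ±1.96. Fail to reject H₀.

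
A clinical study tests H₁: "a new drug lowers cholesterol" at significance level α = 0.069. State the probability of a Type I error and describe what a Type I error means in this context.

P(Type I error) = α = 0.069. A Type I error is rejecting H₀ when H₀ is actually true (false positive) — here, concluding that a new drug lowers cholesterol when in fact this is not the case. Consequence: approving an ineffective drug — patients take a useless medication and may skip effective alternatives.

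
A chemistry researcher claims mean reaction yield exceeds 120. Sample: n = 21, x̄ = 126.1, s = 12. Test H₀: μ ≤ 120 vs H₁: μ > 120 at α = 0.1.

t = (126.1 - 120)/(12/√21) = 2.329, df = 20. Critical t = 1.325. Reject H₀.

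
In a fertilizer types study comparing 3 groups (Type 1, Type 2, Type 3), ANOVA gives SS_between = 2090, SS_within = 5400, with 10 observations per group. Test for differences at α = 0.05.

df_between = 2, df_within = 27. F = MS_between/MS_within = 1045.0/200.0 = 5.225. F_crit ≈ 3.354. Reject H₀. At least one mean differs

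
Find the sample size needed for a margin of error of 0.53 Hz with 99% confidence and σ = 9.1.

n = (z*σ/E)² = (2.576×9.1/0.53)² = 1956.2 → n = 1957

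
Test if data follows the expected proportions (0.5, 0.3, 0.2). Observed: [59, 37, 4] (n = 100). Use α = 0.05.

Expected: [50.0, 30.0, 20.0]. χ² = 16.053. df = 2, critical = 5.991. Reject H₀.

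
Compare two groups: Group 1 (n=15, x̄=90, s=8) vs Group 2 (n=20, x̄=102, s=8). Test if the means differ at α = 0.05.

Pooled sp = 8.0. t = -4.392, df = 33. Critical t = ±2.035. Reject H₀.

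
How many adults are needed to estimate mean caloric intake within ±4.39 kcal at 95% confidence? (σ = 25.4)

n = (z*σ/E)² = (1.96×25.4/4.39)² = 128.6 → n = 129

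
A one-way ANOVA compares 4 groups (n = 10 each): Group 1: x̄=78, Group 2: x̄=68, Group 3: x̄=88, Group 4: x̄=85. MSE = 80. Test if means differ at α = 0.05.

Grand mean = 79.75. SS_between = 2367.5, MS_between = 789.17. F = 9.865, F_crit ≈ 2.866. Reject H₀.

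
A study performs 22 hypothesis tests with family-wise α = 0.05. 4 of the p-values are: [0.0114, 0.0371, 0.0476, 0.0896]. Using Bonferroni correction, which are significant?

Bonferroni α = 0.05/22 = 0.00227. None of the given p-values are significant.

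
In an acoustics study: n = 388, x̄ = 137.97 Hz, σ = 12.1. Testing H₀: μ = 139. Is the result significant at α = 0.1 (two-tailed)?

z = (137.97 - 139)/(12.1/√388) = -1.677. Since |z| > 1.645, significant at α = 0.1.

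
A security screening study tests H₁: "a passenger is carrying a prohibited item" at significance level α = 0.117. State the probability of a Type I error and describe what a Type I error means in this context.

P(Type I error) = α = 0.117. A Type I error is rejecting H₀ when H₀ is actually true (false positive) — here, concluding that a passenger is carrying a prohibited item when in fact this is not the case. Consequence: detaining an innocent passenger — delay and inconvenience.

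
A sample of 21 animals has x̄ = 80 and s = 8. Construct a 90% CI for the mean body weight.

CI = x̄ ± t*(s/√n) = 80 ± 1.725(8/√21) = (76.99, 83.01)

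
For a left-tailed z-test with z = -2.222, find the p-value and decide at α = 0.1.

p = P(Z < -2.222) = Φ(-2.222) ≈ 0.0131. Since p < 0.1, reject H₀ (significant) at α = 0.1.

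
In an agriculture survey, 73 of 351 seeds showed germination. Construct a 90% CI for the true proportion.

p̂ = 0.208. CI = p̂ ± z*√(p̂(1-p̂)/n) = (0.172, 0.244)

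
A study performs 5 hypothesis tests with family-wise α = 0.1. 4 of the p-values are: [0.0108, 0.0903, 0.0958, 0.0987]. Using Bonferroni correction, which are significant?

Bonferroni α = 0.1/5 = 0.02. Significant p-values: [0.0108]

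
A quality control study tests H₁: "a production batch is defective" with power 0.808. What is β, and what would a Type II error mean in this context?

β = 1 - power = 1 - 0.808 = 0.192. A Type II error is failing to reject H₀ when H₀ is false (false negative) — here, failing to conclude that a production batch is defective when in fact it is true. Consequence: shipping a defective batch — faulty products reach customers.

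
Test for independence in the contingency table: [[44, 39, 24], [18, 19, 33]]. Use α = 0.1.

χ² = 12.011. df = 2, critical = 4.605. Reject H₀. Variables are dependent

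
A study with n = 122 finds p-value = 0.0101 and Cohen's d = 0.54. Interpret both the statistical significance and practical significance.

Statistically significant (p = 0.0101 < 0.05). Cohen's d = 0.54 indicates a medium effect size. Both statistical and practical significance should be considered.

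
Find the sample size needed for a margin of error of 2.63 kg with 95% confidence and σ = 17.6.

n = (z*σ/E)² = (1.96×17.6/2.63)² = 172.04 → n = 173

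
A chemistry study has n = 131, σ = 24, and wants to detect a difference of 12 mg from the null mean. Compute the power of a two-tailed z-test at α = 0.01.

SE = σ/√n = 24/√131 = 2.097. Non-centrality λ = d/SE = 12/2.097 = 5.723. Power ≈ Φ(λ - z_{α/2}) = Φ(5.723 - 2.576) = Φ(3.147) = 0.999.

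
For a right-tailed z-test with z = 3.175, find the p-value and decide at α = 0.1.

p = P(Z > 3.175) = 1 - Φ(3.175) ≈ 0.0007. Since p < 0.1, reject H₀ (significant) at α = 0.1.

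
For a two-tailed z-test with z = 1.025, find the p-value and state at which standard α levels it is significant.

p = 2·P(Z > |1.025|) = 2·(1 - Φ(1.025)) ≈ 0.3054. Not significant at any standard level.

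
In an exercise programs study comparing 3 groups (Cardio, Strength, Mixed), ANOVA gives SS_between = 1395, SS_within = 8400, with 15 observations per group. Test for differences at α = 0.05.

df_between = 2, df_within = 42. F = MS_between/MS_within = 697.5/200.0 = 3.487. F_crit ≈ 3.22. Reject H₀. At least one mean differs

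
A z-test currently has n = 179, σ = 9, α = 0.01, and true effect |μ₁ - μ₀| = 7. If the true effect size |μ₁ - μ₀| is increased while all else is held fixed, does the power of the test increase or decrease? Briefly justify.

Power increases: a larger true effect increases the non-centrality λ = |μ₁ - μ₀|/(σ/√n).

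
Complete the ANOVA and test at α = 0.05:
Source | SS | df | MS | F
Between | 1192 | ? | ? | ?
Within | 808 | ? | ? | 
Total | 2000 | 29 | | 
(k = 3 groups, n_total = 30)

df_between = 2, df_within = 27. MS_between = 596.0, MS_within = 29.93. F = 19.916, F_crit ≈ 3.354. Reject H₀.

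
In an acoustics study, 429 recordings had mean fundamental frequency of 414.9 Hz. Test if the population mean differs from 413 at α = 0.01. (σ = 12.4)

z = (x̄ - μ₀)/(σ/√n) = (414.9 - 413)/(12.4/√429) = 3.174. Critical value: ±2.576. Since |3.174| > 2.576, Reject H₀.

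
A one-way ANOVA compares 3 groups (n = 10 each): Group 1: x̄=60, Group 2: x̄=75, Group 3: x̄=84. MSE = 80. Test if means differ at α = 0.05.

Grand mean = 73.0. SS_between = 2940.0, MS_between = 1470.0. F = 18.375, F_crit ≈ 3.354. Reject H₀.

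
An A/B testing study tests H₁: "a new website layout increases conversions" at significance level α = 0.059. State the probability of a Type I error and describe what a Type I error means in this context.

P(Type I error) = α = 0.059. A Type I error is rejecting H₀ when H₀ is actually true (false positive) — here, concluding that a new website layout increases conversions when in fact this is not the case. Consequence: rolling out a layout that doesn't actually help — wasted engineering effort.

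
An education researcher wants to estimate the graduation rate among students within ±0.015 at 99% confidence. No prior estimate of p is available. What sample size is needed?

Conservative approach: use p = 0.5 (maximizes p(1-p) = 0.25). n = z²(0.25)/E² = 2.576²×0.25/0.015² = 7373.1 → n = 7374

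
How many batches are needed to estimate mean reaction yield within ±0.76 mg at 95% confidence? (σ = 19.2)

n = (z*σ/E)² = (1.96×19.2/0.76)² = 2451.8 → n = 2452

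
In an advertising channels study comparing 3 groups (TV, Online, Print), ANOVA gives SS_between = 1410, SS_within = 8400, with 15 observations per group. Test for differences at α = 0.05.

df_between = 2, df_within = 42. F = MS_between/MS_within = 705.0/200.0 = 3.525. F_crit ≈ 3.22. Reject H₀. At least one mean differs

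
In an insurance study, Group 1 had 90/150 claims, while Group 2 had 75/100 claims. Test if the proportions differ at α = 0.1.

p̂₁ = 0.6, p̂₂ = 0.75, pooled p̂ = 0.66. z = -2.453. Critical: ±1.645. Reject H₀.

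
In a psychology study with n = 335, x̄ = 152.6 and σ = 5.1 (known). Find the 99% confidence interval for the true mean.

CI = x̄ ± z*(σ/√n) = 152.6 ± 2.576(5.1/√335) = 152.6 ± 0.72 = (151.88, 153.32)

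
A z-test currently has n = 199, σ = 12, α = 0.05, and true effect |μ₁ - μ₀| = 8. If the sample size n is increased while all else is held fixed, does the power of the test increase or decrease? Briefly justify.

Power increases: a larger n shrinks the standard error σ/√n, moving the sampling distribution under H₁ further from the critical value.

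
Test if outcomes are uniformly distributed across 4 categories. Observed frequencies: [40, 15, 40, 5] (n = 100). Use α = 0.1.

Expected = 25 each. χ² = Σ(O-E)²/E = 38.0. df = 3, critical value = 6.251. Reject H₀.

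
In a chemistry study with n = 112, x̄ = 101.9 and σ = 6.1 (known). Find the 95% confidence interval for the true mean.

CI = x̄ ± z*(σ/√n) = 101.9 ± 1.96(6.1/√112) = 101.9 ± 1.13 = (100.77, 103.03)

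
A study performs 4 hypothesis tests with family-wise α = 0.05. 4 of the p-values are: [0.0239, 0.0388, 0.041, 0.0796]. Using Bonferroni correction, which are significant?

Bonferroni α = 0.05/4 = 0.0125. None of the given p-values are significant.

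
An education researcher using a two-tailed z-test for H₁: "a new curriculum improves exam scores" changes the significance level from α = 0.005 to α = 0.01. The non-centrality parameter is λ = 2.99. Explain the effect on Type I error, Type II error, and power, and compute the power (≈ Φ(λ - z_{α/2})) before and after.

Increasing α from 0.005 to 0.01:
• Type I error rate increases (α is the Type I rate by definition).
• Critical value moves from z_{α/2} = 2.807 to 2.576, so power = Φ(λ - z_{α/2}) goes from Φ(2.99 - 2.807) = 0.573 to Φ(2.99 - 2.576) = 0.661.
• Type II error rate β = 1 - power therefore decreases (0.427 → 0.339).
Appropriate when false negatives are costly — here, keeping the old curriculum when the new one would have helped students.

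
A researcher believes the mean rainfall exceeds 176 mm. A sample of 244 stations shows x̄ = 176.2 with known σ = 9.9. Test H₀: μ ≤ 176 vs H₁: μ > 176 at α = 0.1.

z = 0.316. Critical value: 1.28. Fail to reject H₀.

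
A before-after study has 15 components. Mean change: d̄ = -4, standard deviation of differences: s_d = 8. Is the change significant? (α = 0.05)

t = d̄/(s_d/√n) = -4/(8/√15) = -1.936. df = 14, critical t = ±2.145. Fail to reject H₀.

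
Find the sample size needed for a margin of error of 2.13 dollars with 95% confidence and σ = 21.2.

n = (z*σ/E)² = (1.96×21.2/2.13)² = 380.6 → n = 381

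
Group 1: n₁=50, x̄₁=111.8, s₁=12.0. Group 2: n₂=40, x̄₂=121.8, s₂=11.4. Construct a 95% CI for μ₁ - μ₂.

Difference = -10.0. SE = √(12.0²/50 + 11.4²/40) = 2.476. CI = (-14.85, -5.15)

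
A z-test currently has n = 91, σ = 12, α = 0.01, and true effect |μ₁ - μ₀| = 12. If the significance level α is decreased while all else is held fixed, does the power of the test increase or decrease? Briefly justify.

Power decreases: a smaller α raises the critical value, so less of the H₁ sampling distribution falls in the rejection region.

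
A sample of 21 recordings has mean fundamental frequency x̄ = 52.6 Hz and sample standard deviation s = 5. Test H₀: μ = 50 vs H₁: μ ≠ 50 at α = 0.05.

t = (x̄ - μ₀)/(s/√n) = (52.6 - 50)/(5/√21) = 2.383. df = 20, critical t = ±2.086. Reject H₀.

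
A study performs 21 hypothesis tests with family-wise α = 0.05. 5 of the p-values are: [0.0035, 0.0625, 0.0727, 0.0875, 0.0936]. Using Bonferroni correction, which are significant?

Bonferroni α = 0.05/21 = 0.00238. None of the given p-values are significant.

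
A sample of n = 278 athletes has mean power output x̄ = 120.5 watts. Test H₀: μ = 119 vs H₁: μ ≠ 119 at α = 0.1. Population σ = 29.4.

z = (x̄ - μ₀)/(σ/√n) = (120.5 - 119)/(29.4/√278) = 0.851. Critical value: ±1.645. Since |0.851| ≤ 1.645, Fail to reject H₀.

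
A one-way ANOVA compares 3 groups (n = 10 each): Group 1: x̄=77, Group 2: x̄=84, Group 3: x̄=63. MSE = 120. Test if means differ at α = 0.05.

Grand mean = 74.67. SS_between = 2286.67, MS_between = 1143.33. F = 9.528, F_crit ≈ 3.354. Reject H₀.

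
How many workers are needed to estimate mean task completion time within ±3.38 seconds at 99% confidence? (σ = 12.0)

n = (z*σ/E)² = (2.576×12.0/3.38)² = 83.6 → n = 84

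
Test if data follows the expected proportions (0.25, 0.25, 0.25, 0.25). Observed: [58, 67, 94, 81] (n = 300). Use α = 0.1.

Expected: [75.0, 75.0, 75.0, 75.0]. χ² = 10.0. df = 3, critical = 6.251. Reject H₀.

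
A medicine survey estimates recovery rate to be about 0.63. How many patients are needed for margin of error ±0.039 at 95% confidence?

n = z²p(1-p)/E² = 1.96²×0.63×0.37/0.039² = 588.7 → n = 589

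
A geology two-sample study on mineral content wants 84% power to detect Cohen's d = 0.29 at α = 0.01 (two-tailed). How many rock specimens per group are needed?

z_{α/2} = 2.576, z_β = Φ⁻¹(0.84) = 0.994. For small effect (d = 0.29): n per group = 2(z_{α/2} + z_β)²/d² = 2(2.576 + 0.994)²/0.29² = 303.1 → 304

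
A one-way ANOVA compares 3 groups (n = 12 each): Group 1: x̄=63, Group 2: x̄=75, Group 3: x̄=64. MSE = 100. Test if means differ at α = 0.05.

Grand mean = 67.33. SS_between = 1064.0, MS_between = 532.0. F = 5.32, F_crit ≈ 3.285. Reject H₀.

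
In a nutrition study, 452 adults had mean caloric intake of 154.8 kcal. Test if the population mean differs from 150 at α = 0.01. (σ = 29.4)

z = (x̄ - μ₀)/(σ/√n) = (154.8 - 150)/(29.4/√452) = 3.471. Critical value: ±2.576. Since |3.471| > 2.576, Reject H₀.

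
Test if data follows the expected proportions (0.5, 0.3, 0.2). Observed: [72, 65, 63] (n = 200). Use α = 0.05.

Expected: [100.0, 60.0, 40.0]. χ² = 21.482. df = 2, critical = 5.991. Reject H₀.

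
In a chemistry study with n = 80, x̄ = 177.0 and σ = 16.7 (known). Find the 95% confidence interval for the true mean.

CI = x̄ ± z*(σ/√n) = 177.0 ± 1.96(16.7/√80) = 177.0 ± 3.66 = (173.34, 180.66)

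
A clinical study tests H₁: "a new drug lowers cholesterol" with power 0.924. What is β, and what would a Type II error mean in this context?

β = 1 - power = 1 - 0.924 = 0.076. A Type II error is failing to reject H₀ when H₀ is false (false negative) — here, failing to conclude that a new drug lowers cholesterol when in fact it is true. Consequence: shelving an effective drug — patients miss out on a treatment that would have helped.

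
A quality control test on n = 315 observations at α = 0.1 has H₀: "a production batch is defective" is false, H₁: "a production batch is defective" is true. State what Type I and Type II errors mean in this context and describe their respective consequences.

Type I (false positive): concluding that a production batch is defective when it is not — scrapping a good batch — wasted material and cost for no reason. Type II (false negative): failing to conclude that a production batch is defective when it is — shipping a defective batch — faulty products reach customers. Which is costlier depends on domain priorities and is a judgement call rather than a statistical fact.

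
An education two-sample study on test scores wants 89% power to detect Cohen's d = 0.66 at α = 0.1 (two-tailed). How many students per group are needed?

z_{α/2} = 1.645, z_β = Φ⁻¹(0.89) = 1.227. For medium effect (d = 0.66): n per group = 2(z_{α/2} + z_β)²/d² = 2(1.645 + 1.227)²/0.66² = 37.9 → 38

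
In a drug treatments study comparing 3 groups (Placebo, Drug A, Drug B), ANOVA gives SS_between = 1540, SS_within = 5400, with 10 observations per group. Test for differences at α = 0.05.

df_between = 2, df_within = 27. F = MS_between/MS_within = 770.0/200.0 = 3.85. F_crit ≈ 3.354. Reject H₀. At least one mean differs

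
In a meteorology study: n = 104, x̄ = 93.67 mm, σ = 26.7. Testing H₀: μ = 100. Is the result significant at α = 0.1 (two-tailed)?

z = (93.67 - 100)/(26.7/√104) = -2.418. Since |z| > 1.645, significant at α = 0.1.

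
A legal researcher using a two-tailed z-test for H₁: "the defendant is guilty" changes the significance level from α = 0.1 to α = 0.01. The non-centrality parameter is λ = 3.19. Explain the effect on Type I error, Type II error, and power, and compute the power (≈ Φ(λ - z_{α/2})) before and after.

Decreasing α from 0.1 to 0.01:
• Type I error rate decreases (α is the Type I rate by definition).
• Critical value moves from z_{α/2} = 1.645 to 2.576, so power = Φ(λ - z_{α/2}) goes from Φ(3.19 - 1.645) = 0.939 to Φ(3.19 - 2.576) = 0.73.
• Type II error rate β = 1 - power therefore increases (0.061 → 0.27).
Appropriate when false positives are costly — here, convicting an innocent person.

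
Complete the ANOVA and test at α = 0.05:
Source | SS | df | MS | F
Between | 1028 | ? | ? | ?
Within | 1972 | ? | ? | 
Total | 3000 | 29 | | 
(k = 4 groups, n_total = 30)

df_between = 3, df_within = 26. MS_between = 342.67, MS_within = 75.85. F = 4.518, F_crit ≈ 2.975. Reject H₀.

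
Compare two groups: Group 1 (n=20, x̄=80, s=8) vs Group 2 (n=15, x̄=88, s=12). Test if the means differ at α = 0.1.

Pooled sp = 9.9. t = -2.367, df = 33. Critical t = ±1.692. Reject H₀.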